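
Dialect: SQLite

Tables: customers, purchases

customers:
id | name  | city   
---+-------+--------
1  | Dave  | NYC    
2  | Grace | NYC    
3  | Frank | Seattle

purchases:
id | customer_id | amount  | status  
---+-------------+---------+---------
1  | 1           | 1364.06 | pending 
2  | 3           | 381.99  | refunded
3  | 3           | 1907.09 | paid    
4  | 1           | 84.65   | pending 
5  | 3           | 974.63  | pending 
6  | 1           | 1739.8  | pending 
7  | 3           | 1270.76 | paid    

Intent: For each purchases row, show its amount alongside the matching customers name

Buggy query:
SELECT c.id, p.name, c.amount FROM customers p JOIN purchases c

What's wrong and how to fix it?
Bug: JOIN with no ON clause produces a cartesian product; every purchases row pairs with every customers row

Fix: Add ON c.customer_id = p.id to the JOIN

Corrected query:
SELECT c.id, p.name, c.amount FROM customers p JOIN purchases c ON c.customer_id = p.id

Result:
id | name  | amount 
---+-------+--------
1  | Dave  | 1364.06
2  | Frank | 381.99 
3  | Frank | 1907.09
4  | Dave  | 84.65  
5  | Frank | 974.63 
6  | Dave  | 1739.8 
7  | Frank | 1270.76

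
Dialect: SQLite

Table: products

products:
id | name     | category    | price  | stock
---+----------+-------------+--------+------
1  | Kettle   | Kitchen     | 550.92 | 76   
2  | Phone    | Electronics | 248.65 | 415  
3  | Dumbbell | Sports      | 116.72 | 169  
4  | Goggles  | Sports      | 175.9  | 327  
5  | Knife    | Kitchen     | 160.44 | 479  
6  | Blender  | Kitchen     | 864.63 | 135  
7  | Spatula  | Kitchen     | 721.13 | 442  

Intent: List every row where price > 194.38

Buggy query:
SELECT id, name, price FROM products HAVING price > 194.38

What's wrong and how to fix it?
Bug: This is a non-aggregate query (no GROUP BY, no aggregates), so in SQLite the HAVING clause is invalid here; a row-level condition belongs in WHERE

Fix: Use WHERE for row-level filtering

Corrected query:
SELECT id, name, price FROM products WHERE price > 194.38

Result:
id | name    | price 
---+---------+-------
1  | Kettle  | 550.92
2  | Phone   | 248.65
6  | Blender | 864.63
7  | Spatula | 721.13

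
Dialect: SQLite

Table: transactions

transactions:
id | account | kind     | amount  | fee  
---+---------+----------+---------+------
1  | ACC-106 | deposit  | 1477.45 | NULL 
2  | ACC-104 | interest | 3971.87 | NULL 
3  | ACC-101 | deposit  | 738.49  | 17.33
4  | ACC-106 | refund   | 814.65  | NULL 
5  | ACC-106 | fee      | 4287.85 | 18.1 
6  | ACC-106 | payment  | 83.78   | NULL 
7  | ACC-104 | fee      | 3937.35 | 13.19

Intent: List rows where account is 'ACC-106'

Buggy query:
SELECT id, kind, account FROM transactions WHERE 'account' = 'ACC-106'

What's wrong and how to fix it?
Bug: Single quotes denote string literals in SQL; the column name is being compared as a constant string

Fix: Remove the quotes around the column name (or use double quotes for an identifier)

Corrected query:
SELECT id, kind, account FROM transactions WHERE account = 'ACC-106'

Result:
id | kind    | account
---+---------+--------
1  | deposit | ACC-106
4  | refund  | ACC-106
5  | fee     | ACC-106
6  | payment | ACC-106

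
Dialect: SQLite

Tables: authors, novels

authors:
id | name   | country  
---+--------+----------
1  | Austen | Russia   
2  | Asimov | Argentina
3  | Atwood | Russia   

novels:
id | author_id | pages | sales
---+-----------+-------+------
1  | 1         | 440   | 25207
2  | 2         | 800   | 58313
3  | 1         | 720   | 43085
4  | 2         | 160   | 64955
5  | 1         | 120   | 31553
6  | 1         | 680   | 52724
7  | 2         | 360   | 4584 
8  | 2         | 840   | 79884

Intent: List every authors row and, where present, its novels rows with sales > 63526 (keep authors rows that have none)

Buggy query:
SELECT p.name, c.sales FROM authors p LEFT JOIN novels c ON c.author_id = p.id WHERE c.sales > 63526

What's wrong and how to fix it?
Bug: Filtering c.sales in WHERE discards the NULL rows produced by LEFT JOIN, turning it into an inner join

Fix: Put 'c.sales > 63526' in the JOIN's ON clause instead of WHERE

Corrected query:
SELECT p.name, c.sales FROM authors p LEFT JOIN novels c ON c.author_id = p.id AND c.sales > 63526

Result:
name   | sales
-------+------
Austen | NULL 
Asimov | 64955
Asimov | 79884
Atwood | NULL 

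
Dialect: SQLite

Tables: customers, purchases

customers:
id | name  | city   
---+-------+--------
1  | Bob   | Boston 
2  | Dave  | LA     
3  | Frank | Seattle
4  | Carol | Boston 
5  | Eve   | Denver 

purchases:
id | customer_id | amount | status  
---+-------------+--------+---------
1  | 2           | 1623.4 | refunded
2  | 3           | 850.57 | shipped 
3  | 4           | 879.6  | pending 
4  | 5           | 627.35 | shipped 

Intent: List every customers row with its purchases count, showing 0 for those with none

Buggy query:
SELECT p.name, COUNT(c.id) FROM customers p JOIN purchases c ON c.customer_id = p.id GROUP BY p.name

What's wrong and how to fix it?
Bug: INNER JOIN drops customers rows that have no matching purchases rows

Fix: Switch to LEFT JOIN to retain unmatched parent rows

Corrected query:
SELECT p.name, COUNT(c.id) FROM customers p LEFT JOIN purchases c ON c.customer_id = p.id GROUP BY p.name

Result:
name  | COUNT(c.id)
------+------------
Bob   | 0          
Carol | 1          
Dave  | 1          
Eve   | 1          
Frank | 1          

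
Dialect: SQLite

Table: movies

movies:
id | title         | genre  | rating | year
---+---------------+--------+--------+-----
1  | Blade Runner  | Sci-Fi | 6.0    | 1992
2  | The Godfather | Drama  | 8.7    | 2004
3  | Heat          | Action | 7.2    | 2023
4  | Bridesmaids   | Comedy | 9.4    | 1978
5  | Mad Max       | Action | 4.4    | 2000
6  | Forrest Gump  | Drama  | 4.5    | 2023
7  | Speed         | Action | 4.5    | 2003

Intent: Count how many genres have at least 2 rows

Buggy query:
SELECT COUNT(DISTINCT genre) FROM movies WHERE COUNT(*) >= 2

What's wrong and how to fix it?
Bug: WHERE filters individual rows, not groups, so a group-level COUNT is invalid there

Fix: Use a subquery that GROUPs and filters with HAVING, then count its rows

Corrected query:
SELECT COUNT(*) FROM (SELECT genre FROM movies GROUP BY genre HAVING COUNT(*) >= 2)

Result:
COUNT(*)
--------
2       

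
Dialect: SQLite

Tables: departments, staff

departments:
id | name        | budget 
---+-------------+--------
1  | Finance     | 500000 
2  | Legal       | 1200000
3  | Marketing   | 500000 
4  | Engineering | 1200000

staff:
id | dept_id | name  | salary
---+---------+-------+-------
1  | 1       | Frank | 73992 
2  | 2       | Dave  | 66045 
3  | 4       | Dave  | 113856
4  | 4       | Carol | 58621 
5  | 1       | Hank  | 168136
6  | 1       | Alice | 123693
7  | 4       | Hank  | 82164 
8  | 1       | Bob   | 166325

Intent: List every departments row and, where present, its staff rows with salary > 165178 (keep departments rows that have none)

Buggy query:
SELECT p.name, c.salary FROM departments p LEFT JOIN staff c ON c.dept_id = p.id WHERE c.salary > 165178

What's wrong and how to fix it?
Bug: A WHERE condition on the right-hand table after LEFT JOIN drops unmatched parents

Fix: Move the right-table condition into the ON clause so unmatched parents are kept

Corrected query:
SELECT p.name, c.salary FROM departments p LEFT JOIN staff c ON c.dept_id = p.id AND c.salary > 165178

Result:
name        | salary
------------+-------
Finance     | 166325
Finance     | 168136
Legal       | NULL  
Marketing   | NULL  
Engineering | NULL  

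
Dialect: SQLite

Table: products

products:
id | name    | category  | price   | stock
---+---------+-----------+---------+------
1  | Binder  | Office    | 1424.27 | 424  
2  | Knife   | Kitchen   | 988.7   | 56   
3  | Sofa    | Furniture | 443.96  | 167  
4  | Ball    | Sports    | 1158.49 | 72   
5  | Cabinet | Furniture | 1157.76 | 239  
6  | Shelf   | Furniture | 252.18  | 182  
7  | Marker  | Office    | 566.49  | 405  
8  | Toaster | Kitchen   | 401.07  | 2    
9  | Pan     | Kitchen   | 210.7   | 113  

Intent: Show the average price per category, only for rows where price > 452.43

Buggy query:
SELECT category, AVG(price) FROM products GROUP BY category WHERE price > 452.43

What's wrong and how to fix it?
Bug: WHERE cannot follow GROUP BY

Fix: Move the WHERE clause before GROUP BY

Corrected query:
SELECT category, AVG(price) FROM products WHERE price > 452.43 GROUP BY category

Result:
category  | AVG(price)
----------+-----------
Furniture | 1157.76   
Kitchen   | 988.7     
Office    | 995.38    
Sports    | 1158.49   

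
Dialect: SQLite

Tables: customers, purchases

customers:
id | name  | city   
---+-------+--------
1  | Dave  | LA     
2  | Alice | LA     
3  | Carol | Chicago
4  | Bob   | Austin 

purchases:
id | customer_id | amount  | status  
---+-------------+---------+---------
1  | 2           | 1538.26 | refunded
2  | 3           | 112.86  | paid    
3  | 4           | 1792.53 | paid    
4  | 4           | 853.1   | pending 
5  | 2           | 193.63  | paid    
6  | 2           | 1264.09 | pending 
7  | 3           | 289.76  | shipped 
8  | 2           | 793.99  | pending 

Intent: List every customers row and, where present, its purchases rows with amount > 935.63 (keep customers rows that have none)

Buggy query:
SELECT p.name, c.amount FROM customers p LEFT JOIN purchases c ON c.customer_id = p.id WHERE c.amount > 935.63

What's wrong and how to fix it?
Bug: Filtering c.amount in WHERE discards the NULL rows produced by LEFT JOIN, turning it into an inner join

Fix: Move the right-table condition into the ON clause so unmatched parents are kept

Corrected query:
SELECT p.name, c.amount FROM customers p LEFT JOIN purchases c ON c.customer_id = p.id AND c.amount > 935.63

Result:
name  | amount 
------+--------
Dave  | NULL   
Alice | 1264.09
Alice | 1538.26
Carol | NULL   
Bob   | 1792.53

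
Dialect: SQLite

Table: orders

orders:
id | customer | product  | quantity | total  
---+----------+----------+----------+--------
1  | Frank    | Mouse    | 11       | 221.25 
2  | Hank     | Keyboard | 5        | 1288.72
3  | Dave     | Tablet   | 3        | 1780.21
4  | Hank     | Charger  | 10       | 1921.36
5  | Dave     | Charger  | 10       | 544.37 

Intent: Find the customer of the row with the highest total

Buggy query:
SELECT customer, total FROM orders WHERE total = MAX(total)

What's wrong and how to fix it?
Bug: MAX(total) is an aggregate and cannot be used directly in WHERE

Fix: Use a subquery: WHERE total = (SELECT MAX(total) FROM orders)

Corrected query:
SELECT customer, total FROM orders WHERE total = (SELECT MAX(total) FROM orders)

Result:
customer | total  
---------+--------
Hank     | 1921.36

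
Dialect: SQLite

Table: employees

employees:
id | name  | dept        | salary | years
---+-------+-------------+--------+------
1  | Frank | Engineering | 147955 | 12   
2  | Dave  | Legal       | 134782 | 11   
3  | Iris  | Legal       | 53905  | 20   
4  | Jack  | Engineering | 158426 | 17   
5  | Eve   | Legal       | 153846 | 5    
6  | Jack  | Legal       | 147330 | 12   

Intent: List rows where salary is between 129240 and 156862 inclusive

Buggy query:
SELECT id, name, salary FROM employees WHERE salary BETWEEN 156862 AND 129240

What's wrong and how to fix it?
Bug: BETWEEN expects the lower bound first; with 156862 AND 129240 the range is empty

Fix: Write BETWEEN 129240 AND 156862

Corrected query:
SELECT id, name, salary FROM employees WHERE salary BETWEEN 129240 AND 156862

Result:
id | name  | salary
---+-------+-------
1  | Frank | 147955
2  | Dave  | 134782
5  | Eve   | 153846
6  | Jack  | 147330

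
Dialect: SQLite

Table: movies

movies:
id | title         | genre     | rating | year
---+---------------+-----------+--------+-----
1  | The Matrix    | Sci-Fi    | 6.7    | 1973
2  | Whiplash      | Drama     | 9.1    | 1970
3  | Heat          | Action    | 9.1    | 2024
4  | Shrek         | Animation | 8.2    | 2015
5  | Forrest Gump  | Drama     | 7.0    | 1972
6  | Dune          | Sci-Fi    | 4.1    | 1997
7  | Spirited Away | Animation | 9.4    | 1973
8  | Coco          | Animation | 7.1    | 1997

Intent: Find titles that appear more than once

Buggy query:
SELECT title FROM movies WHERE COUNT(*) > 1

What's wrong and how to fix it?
Bug: COUNT(*) is an aggregate and cannot be used in WHERE

Fix: GROUP BY title, then filter groups with HAVING COUNT(*) > 1

Corrected query:
SELECT title FROM movies GROUP BY title HAVING COUNT(*) > 1

Result:
(no rows)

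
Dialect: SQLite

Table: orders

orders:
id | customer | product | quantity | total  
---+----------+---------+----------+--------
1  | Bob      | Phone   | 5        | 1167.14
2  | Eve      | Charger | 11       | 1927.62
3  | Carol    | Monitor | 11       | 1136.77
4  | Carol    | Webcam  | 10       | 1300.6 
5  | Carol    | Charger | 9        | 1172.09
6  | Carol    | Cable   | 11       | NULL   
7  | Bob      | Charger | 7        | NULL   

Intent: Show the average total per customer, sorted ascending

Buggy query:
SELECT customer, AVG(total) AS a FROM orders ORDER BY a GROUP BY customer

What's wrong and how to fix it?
Bug: ORDER BY appears before GROUP BY; SQL clause order requires GROUP BY first

Fix: Reorder: SELECT … FROM … GROUP BY … ORDER BY …

Corrected query:
SELECT customer, AVG(total) AS a FROM orders GROUP BY customer ORDER BY a

Result:
customer | a          
---------+------------
Bob      | 1167.14    
Carol    | 1203.153333
Eve      | 1927.62    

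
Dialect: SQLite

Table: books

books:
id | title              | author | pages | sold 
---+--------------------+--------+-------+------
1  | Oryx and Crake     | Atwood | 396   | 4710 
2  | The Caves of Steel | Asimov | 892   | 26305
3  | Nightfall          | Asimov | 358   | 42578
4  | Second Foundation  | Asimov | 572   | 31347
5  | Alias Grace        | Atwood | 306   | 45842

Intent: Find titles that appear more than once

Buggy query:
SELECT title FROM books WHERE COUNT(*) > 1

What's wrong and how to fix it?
Bug: COUNT(*) is an aggregate and cannot be used in WHERE

Fix: GROUP BY title, then filter groups with HAVING COUNT(*) > 1

Corrected query:
SELECT title FROM books GROUP BY title HAVING COUNT(*) > 1

Result:
(no rows)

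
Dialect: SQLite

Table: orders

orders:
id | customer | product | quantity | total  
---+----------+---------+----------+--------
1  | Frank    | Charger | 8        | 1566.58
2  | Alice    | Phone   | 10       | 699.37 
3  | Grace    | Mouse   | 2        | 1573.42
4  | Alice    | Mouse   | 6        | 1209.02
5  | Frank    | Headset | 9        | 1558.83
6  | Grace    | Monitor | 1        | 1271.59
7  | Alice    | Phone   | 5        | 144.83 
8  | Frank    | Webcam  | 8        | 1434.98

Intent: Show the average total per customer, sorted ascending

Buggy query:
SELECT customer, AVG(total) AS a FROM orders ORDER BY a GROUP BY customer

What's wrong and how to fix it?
Bug: ORDER BY appears before GROUP BY; SQL clause order requires GROUP BY first

Fix: Reorder: SELECT … FROM … GROUP BY … ORDER BY …

Corrected query:
SELECT customer, AVG(total) AS a FROM orders GROUP BY customer ORDER BY a

Result:
customer | a         
---------+-----------
Alice    | 684.406667
Grace    | 1422.505  
Frank    | 1520.13   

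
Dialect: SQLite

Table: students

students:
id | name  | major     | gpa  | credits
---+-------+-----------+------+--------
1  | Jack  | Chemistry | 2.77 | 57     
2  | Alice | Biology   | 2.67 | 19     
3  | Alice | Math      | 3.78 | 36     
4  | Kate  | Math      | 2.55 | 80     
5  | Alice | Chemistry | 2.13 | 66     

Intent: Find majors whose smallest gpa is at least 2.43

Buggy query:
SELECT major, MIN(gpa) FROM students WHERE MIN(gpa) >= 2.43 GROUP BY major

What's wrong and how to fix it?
Bug: MIN() in WHERE is a misuse of aggregate

Fix: Use HAVING for the per-group MIN condition

Corrected query:
SELECT major, MIN(gpa) FROM students GROUP BY major HAVING MIN(gpa) >= 2.43

Result:
major   | MIN(gpa)
--------+---------
Biology | 2.67    
Math    | 2.55    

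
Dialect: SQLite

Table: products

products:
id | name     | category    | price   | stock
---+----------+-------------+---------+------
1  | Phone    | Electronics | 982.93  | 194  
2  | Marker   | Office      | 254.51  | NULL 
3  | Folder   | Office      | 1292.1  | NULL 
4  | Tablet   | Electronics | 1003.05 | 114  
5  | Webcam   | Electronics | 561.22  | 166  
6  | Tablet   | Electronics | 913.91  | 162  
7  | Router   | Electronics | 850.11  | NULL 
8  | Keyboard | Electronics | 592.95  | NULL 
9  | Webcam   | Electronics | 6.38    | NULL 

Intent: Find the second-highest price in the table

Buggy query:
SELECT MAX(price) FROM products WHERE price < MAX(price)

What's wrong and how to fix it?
Bug: MAX(price) on the right of the comparison is an aggregate-in-WHERE error

Fix: Compute the overall MAX in a subquery, then take MAX of rows below it

Corrected query:
SELECT MAX(price) FROM products WHERE price < (SELECT MAX(price) FROM products)

Result:
MAX(price)
----------
1003.05   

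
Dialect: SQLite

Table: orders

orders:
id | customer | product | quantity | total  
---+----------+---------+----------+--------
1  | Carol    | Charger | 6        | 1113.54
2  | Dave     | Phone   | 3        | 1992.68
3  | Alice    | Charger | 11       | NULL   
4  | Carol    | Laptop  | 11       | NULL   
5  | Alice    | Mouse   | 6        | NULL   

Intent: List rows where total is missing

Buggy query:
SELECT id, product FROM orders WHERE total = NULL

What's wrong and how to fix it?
Bug: '= NULL' is always unknown in SQL three-valued logic, so no rows match

Fix: Use IS NULL to test for NULL

Corrected query:
SELECT id, product FROM orders WHERE total IS NULL

Result:
id | product
---+--------
3  | Charger
4  | Laptop 
5  | Mouse  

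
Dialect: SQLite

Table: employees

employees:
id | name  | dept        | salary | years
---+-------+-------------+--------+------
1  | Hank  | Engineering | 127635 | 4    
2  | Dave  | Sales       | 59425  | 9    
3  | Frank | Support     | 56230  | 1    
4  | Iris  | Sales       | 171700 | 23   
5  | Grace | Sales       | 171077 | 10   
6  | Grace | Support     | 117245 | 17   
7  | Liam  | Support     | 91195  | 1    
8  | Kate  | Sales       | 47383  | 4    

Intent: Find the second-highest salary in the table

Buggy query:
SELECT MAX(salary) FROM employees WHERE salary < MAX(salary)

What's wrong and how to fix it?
Bug: The inner MAX is an aggregate inside WHERE, which is not allowed

Fix: Put the inner MAX in a scalar subquery

Corrected query:
SELECT MAX(salary) FROM employees WHERE salary < (SELECT MAX(salary) FROM employees)

Result:
MAX(salary)
-----------
171077     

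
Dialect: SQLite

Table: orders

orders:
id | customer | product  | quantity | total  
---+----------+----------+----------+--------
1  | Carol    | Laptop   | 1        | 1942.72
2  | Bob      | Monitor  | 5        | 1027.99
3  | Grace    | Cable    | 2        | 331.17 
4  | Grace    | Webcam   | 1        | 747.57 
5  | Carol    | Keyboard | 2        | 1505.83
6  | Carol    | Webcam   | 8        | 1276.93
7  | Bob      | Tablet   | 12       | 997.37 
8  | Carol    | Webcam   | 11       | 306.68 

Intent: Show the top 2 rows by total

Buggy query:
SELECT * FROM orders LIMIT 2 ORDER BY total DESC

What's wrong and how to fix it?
Bug: ORDER BY cannot follow LIMIT; LIMIT is the final clause

Fix: Sort with ORDER BY, then apply LIMIT

Corrected query:
SELECT * FROM orders ORDER BY total DESC LIMIT 2

Result:
id | customer | product  | quantity | total  
---+----------+----------+----------+--------
1  | Carol    | Laptop   | 1        | 1942.72
5  | Carol    | Keyboard | 2        | 1505.83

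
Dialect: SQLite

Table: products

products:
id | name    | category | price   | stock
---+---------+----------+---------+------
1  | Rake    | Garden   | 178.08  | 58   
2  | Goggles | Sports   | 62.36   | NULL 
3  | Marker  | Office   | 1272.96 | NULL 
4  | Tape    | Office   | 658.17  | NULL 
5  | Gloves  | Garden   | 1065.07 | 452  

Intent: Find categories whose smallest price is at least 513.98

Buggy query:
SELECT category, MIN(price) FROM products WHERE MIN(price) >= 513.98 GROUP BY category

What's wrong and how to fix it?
Bug: MIN() in WHERE is a misuse of aggregate

Fix: Use HAVING for the per-group MIN condition

Corrected query:
SELECT category, MIN(price) FROM products GROUP BY category HAVING MIN(price) >= 513.98

Result:
category | MIN(price)
---------+-----------
Office   | 658.17    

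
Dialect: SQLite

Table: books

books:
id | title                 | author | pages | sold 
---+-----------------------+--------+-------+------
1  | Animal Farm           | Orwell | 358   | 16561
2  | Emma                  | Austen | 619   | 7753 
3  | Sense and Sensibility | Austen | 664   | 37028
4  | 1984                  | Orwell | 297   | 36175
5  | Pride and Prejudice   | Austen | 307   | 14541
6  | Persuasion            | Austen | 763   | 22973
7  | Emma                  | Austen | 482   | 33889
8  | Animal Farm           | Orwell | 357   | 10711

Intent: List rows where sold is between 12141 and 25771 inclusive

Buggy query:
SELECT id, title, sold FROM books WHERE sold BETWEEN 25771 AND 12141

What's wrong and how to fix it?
Bug: BETWEEN expects the lower bound first; with 25771 AND 12141 the range is empty

Fix: Swap the bounds so the smaller value comes first

Corrected query:
SELECT id, title, sold FROM books WHERE sold BETWEEN 12141 AND 25771

Result:
id | title               | sold 
---+---------------------+------
1  | Animal Farm         | 16561
5  | Pride and Prejudice | 14541
6  | Persuasion          | 22973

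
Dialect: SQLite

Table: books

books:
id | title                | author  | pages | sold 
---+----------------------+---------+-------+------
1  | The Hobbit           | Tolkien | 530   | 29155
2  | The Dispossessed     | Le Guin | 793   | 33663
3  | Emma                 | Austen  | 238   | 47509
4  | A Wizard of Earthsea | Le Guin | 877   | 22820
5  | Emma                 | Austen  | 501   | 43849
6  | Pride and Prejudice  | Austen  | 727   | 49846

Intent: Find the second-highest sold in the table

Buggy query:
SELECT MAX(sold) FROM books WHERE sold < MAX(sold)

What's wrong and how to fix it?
Bug: MAX(sold) on the right of the comparison is an aggregate-in-WHERE error

Fix: Compute the overall MAX in a subquery, then take MAX of rows below it

Corrected query:
SELECT MAX(sold) FROM books WHERE sold < (SELECT MAX(sold) FROM books)

Result:
MAX(sold)
---------
47509    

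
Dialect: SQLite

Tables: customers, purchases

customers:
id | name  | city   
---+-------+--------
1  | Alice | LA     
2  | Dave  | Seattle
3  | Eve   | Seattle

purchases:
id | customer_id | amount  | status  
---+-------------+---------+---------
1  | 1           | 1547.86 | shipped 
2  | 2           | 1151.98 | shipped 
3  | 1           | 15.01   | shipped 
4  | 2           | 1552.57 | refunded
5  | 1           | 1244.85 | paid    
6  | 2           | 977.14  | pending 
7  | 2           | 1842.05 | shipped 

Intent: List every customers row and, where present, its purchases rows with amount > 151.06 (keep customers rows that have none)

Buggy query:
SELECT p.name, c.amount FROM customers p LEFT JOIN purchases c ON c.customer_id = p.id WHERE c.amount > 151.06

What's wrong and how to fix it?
Bug: A WHERE condition on the right-hand table after LEFT JOIN drops unmatched parents

Fix: Move the right-table condition into the ON clause so unmatched parents are kept

Corrected query:
SELECT p.name, c.amount FROM customers p LEFT JOIN purchases c ON c.customer_id = p.id AND c.amount > 151.06

Result:
name  | amount 
------+--------
Alice | 1244.85
Alice | 1547.86
Dave  | 977.14 
Dave  | 1151.98
Dave  | 1552.57
Dave  | 1842.05
Eve   | NULL   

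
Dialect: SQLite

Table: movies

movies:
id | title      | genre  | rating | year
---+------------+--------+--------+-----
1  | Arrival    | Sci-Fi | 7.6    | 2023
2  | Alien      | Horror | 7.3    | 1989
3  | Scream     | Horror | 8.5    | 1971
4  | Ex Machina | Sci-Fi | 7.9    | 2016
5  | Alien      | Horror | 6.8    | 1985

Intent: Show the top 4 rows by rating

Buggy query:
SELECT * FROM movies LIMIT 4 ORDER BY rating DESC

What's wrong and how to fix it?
Bug: ORDER BY cannot follow LIMIT; LIMIT is the final clause

Fix: Swap the clauses: ORDER BY first, then LIMIT

Corrected query:
SELECT * FROM movies ORDER BY rating DESC LIMIT 4

Result:
id | title      | genre  | rating | year
---+------------+--------+--------+-----
3  | Scream     | Horror | 8.5    | 1971
4  | Ex Machina | Sci-Fi | 7.9    | 2016
1  | Arrival    | Sci-Fi | 7.6    | 2023
2  | Alien      | Horror | 7.3    | 1989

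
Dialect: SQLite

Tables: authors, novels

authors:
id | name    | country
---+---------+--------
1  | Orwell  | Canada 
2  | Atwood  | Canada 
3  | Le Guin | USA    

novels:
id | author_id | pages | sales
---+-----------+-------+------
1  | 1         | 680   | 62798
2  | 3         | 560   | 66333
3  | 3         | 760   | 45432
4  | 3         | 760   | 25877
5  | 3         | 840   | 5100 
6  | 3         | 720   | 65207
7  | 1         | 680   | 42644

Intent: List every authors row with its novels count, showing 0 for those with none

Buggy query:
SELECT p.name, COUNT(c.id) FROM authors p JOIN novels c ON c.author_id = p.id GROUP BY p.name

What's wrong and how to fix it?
Bug: An inner join excludes parents with zero children

Fix: Use LEFT JOIN so parents without children still appear (COUNT(c.id) gives 0)

Corrected query:
SELECT p.name, COUNT(c.id) FROM authors p LEFT JOIN novels c ON c.author_id = p.id GROUP BY p.name

Result:
name    | COUNT(c.id)
--------+------------
Atwood  | 0          
Le Guin | 5          
Orwell  | 2          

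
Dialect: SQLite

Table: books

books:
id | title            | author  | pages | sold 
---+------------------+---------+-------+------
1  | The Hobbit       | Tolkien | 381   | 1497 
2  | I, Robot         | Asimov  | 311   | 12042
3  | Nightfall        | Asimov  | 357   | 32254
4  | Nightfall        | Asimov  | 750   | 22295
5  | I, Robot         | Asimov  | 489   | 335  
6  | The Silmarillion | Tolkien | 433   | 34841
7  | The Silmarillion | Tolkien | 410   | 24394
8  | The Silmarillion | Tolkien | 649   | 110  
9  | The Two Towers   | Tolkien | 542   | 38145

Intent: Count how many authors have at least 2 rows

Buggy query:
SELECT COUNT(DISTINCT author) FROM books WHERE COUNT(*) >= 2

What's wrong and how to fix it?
Bug: WHERE filters individual rows, not groups, so a group-level COUNT is invalid there

Fix: Use a subquery that GROUPs and filters with HAVING, then count its rows

Corrected query:
SELECT COUNT(*) FROM (SELECT author FROM books GROUP BY author HAVING COUNT(*) >= 2)

Result:
COUNT(*)
--------
2       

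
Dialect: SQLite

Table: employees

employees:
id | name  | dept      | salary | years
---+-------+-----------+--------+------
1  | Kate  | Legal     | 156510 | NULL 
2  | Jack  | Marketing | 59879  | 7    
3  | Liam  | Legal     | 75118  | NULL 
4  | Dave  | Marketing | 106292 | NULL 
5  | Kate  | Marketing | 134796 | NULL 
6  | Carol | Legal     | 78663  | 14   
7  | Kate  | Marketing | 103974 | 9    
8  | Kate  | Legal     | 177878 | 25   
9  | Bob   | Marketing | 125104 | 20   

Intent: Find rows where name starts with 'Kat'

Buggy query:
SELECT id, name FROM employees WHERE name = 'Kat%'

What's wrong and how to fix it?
Bug: Wildcards only work with LIKE; '=' treats '%' as a literal character

Fix: Use LIKE for wildcard pattern matching

Corrected query:
SELECT id, name FROM employees WHERE name LIKE 'Kat%'

Result:
id | name
---+-----
1  | Kate
5  | Kate
7  | Kate
8  | Kate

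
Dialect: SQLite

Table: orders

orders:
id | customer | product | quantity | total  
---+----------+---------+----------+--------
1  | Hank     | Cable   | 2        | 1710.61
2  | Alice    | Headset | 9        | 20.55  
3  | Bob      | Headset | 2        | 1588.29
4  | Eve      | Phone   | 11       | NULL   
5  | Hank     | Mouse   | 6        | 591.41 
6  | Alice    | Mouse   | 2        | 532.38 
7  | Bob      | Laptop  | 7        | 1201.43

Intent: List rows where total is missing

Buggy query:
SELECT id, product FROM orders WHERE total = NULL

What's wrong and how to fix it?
Bug: Comparing to NULL with '=' never matches; NULL = NULL is unknown, not true

Fix: Use IS NULL to test for NULL

Corrected query:
SELECT id, product FROM orders WHERE total IS NULL

Result:
id | product
---+--------
4  | Phone  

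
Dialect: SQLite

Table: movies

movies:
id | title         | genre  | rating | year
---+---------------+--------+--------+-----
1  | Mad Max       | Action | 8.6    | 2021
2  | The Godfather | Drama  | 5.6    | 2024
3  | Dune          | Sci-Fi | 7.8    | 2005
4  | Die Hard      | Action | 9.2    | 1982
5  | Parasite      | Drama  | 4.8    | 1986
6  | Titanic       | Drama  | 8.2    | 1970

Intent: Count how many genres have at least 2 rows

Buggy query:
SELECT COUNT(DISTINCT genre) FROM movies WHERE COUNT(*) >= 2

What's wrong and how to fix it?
Bug: WHERE filters individual rows, not groups, so a group-level COUNT is invalid there

Fix: Use a subquery that GROUPs and filters with HAVING, then count its rows

Corrected query:
SELECT COUNT(*) FROM (SELECT genre FROM movies GROUP BY genre HAVING COUNT(*) >= 2)

Result:
COUNT(*)
--------
2       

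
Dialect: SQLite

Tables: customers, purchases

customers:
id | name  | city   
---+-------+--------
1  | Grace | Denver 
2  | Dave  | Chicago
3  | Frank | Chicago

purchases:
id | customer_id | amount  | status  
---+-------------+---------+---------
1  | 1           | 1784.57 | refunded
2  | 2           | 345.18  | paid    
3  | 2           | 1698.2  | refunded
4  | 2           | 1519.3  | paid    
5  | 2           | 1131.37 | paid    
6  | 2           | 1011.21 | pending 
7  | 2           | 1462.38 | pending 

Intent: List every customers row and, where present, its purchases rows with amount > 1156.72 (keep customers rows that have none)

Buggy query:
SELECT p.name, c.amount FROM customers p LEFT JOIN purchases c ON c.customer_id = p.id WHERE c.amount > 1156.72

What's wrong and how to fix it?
Bug: Filtering c.amount in WHERE discards the NULL rows produced by LEFT JOIN, turning it into an inner join

Fix: Move the right-table condition into the ON clause so unmatched parents are kept

Corrected query:
SELECT p.name, c.amount FROM customers p LEFT JOIN purchases c ON c.customer_id = p.id AND c.amount > 1156.72

Result:
name  | amount 
------+--------
Grace | 1784.57
Dave  | 1462.38
Dave  | 1519.3 
Dave  | 1698.2 
Frank | NULL   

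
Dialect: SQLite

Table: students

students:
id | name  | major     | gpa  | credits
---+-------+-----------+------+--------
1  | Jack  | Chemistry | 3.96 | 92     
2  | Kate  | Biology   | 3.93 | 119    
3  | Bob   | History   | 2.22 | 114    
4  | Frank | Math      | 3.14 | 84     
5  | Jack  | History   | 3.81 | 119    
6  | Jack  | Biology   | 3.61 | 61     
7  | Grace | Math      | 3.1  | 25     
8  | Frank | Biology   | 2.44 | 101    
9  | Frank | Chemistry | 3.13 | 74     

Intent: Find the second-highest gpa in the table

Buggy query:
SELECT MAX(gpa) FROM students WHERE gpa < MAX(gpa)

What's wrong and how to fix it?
Bug: MAX(gpa) on the right of the comparison is an aggregate-in-WHERE error

Fix: Compute the overall MAX in a subquery, then take MAX of rows below it

Corrected query:
SELECT MAX(gpa) FROM students WHERE gpa < (SELECT MAX(gpa) FROM students)

Result:
MAX(gpa)
--------
3.93    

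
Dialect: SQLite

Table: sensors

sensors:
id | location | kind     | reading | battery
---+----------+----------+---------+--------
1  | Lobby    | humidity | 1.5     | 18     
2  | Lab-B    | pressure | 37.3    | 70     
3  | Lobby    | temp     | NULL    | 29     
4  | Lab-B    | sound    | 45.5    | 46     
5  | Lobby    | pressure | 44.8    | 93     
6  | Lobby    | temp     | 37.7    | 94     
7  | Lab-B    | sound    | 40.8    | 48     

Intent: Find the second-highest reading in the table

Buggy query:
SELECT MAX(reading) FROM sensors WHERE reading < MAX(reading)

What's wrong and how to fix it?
Bug: MAX(reading) on the right of the comparison is an aggregate-in-WHERE error

Fix: Compute the overall MAX in a subquery, then take MAX of rows below it

Corrected query:
SELECT MAX(reading) FROM sensors WHERE reading < (SELECT MAX(reading) FROM sensors)

Result:
MAX(reading)
------------
44.8        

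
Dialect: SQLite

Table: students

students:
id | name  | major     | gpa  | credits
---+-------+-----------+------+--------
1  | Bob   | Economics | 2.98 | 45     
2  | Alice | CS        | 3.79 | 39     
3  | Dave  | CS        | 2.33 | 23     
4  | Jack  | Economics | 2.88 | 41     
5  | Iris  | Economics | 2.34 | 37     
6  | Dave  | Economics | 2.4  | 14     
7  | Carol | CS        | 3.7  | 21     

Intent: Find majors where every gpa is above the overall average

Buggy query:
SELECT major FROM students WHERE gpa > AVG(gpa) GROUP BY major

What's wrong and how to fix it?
Bug: WHERE evaluates per row before aggregation, so AVG() is unavailable

Fix: Use a subquery for AVG and a HAVING MIN(...) filter so the condition holds for every row in the group

Corrected query:
SELECT major FROM students GROUP BY major HAVING MIN(gpa) > (SELECT AVG(gpa) FROM students)

Result:
(no rows)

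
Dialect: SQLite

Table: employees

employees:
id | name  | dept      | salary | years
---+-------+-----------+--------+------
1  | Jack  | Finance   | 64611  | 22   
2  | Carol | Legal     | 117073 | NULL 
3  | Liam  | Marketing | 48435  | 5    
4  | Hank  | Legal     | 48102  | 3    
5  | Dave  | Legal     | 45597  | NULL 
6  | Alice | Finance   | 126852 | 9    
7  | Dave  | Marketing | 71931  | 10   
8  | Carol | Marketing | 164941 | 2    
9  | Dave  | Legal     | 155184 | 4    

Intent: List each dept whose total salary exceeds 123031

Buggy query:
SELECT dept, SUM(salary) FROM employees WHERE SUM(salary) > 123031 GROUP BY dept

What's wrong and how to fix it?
Bug: Aggregate functions cannot appear in a WHERE clause

Fix: Use HAVING (which filters groups after aggregation) instead of WHERE

Corrected query:
SELECT dept, SUM(salary) FROM employees GROUP BY dept HAVING SUM(salary) > 123031

Result:
dept      | SUM(salary)
----------+------------
Finance   | 191463     
Legal     | 365956     
Marketing | 285307     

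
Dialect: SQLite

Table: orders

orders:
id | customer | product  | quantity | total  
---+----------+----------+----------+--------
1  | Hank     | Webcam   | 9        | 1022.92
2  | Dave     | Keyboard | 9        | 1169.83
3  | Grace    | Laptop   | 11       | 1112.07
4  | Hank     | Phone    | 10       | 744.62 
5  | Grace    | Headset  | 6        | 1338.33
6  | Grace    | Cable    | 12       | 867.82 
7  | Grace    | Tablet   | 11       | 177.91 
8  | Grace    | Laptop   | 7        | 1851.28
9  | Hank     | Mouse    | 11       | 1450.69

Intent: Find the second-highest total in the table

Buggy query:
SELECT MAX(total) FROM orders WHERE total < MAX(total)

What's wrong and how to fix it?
Bug: MAX(total) on the right of the comparison is an aggregate-in-WHERE error

Fix: Compute the overall MAX in a subquery, then take MAX of rows below it

Corrected query:
SELECT MAX(total) FROM orders WHERE total < (SELECT MAX(total) FROM orders)

Result:
MAX(total)
----------
1450.69   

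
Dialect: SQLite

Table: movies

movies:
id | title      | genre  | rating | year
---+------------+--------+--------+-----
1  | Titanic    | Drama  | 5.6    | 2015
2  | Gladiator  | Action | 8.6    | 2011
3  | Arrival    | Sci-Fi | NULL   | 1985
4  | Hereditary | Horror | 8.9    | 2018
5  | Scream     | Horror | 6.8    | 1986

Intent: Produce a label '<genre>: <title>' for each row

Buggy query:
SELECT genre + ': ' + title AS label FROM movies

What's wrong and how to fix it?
Bug: '+' is numeric addition; on text columns SQLite converts them to 0 instead of concatenating

Fix: Replace + with || to concatenate text

Corrected query:
SELECT genre || ': ' || title AS label FROM movies

Result:
label             
------------------
Drama: Titanic    
Action: Gladiator 
Sci-Fi: Arrival   
Horror: Hereditary
Horror: Scream    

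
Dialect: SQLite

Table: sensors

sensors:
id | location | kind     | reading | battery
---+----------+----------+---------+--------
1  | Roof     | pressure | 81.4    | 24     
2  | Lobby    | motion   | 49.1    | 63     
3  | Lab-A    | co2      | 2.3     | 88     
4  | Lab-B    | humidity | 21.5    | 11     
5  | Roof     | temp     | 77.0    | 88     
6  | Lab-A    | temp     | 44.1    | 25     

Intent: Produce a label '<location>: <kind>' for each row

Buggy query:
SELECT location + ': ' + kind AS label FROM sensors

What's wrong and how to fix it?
Bug: SQLite uses || for string concatenation; + coerces text to numbers (yielding 0)

Fix: Replace + with || to concatenate text

Corrected query:
SELECT location || ': ' || kind AS label FROM sensors

Result:
label          
---------------
Roof: pressure 
Lobby: motion  
Lab-A: co2     
Lab-B: humidity
Roof: temp     
Lab-A: temp    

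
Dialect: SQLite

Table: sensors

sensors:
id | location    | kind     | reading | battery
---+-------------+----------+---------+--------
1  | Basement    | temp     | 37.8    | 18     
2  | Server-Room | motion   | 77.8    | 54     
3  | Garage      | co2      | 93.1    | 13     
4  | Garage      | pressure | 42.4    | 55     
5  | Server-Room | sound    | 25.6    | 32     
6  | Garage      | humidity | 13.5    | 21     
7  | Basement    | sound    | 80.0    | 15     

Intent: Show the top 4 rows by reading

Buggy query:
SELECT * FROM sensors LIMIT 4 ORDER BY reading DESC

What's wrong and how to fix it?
Bug: LIMIT must come after ORDER BY

Fix: Swap the clauses: ORDER BY first, then LIMIT

Corrected query:
SELECT * FROM sensors ORDER BY reading DESC LIMIT 4

Result:
id | location    | kind     | reading | battery
---+-------------+----------+---------+--------
3  | Garage      | co2      | 93.1    | 13     
7  | Basement    | sound    | 80      | 15     
2  | Server-Room | motion   | 77.8    | 54     
4  | Garage      | pressure | 42.4    | 55     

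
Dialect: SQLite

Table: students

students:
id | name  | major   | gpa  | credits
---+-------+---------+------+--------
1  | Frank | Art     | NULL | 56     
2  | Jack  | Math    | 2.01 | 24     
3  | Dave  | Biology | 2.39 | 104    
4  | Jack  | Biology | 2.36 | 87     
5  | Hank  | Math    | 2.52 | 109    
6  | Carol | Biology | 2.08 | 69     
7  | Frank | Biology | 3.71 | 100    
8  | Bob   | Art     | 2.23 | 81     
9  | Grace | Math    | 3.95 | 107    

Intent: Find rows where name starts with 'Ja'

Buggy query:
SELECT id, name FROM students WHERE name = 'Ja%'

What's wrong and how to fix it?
Bug: '=' compares the literal string including the % character; pattern matching needs LIKE

Fix: Use LIKE for wildcard pattern matching

Corrected query:
SELECT id, name FROM students WHERE name LIKE 'Ja%'

Result:
id | name
---+-----
2  | Jack
4  | Jack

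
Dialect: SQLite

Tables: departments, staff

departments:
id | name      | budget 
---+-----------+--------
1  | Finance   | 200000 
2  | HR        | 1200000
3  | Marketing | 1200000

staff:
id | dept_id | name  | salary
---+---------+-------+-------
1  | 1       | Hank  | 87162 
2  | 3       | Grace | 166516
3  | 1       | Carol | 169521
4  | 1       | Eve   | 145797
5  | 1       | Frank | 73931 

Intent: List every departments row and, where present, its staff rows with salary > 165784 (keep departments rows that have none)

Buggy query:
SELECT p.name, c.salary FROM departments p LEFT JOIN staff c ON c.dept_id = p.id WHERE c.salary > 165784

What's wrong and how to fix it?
Bug: Filtering c.salary in WHERE discards the NULL rows produced by LEFT JOIN, turning it into an inner join

Fix: Put 'c.salary > 165784' in the JOIN's ON clause instead of WHERE

Corrected query:
SELECT p.name, c.salary FROM departments p LEFT JOIN staff c ON c.dept_id = p.id AND c.salary > 165784

Result:
name      | salary
----------+-------
Finance   | 169521
HR        | NULL  
Marketing | 166516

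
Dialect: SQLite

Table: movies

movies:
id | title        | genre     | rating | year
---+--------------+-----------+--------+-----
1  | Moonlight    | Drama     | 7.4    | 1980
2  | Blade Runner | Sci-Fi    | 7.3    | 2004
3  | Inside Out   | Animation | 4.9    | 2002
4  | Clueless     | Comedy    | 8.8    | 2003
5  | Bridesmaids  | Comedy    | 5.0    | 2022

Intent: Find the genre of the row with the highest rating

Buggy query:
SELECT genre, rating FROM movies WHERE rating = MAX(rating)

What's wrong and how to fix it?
Bug: MAX(rating) is an aggregate and cannot be used directly in WHERE

Fix: Use a subquery: WHERE rating = (SELECT MAX(rating) FROM movies)

Corrected query:
SELECT genre, rating FROM movies WHERE rating = (SELECT MAX(rating) FROM movies)

Result:
genre  | rating
-------+-------
Comedy | 8.8   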